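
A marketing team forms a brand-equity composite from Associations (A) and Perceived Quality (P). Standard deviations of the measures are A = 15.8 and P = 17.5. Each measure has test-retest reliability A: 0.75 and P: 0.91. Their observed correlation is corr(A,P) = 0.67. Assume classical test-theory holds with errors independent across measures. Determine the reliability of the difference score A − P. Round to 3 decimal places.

Var(A−P) = 15.8² + 17.5² − 2·15.8·17.5·0.67 = 555.89 − 370.51 = 185.38.
Under uncorrelated errors the observed covariances equal the true-score covariances, so only the own-variance terms attenuate.
True-score variance = [15.8²·0.75 + 17.5²·0.91] − 370.51 = 465.918 − 370.51 = 95.4075.
Reliability = 95.4075 / 185.38 = 0.515.

0.515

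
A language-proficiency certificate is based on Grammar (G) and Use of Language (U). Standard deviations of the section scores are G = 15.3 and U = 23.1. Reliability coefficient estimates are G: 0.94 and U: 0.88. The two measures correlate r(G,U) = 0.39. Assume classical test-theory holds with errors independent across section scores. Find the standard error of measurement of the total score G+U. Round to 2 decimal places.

8.84

Var(total) = 767.7 + 275.675 = 1043.38.
True-score variance = 689.621 + 275.675 = 965.297, so reliability = 0.9252.
Error variance = 1043.38 − 965.297 = 78.0786; SEM = √78.0786 = 8.84.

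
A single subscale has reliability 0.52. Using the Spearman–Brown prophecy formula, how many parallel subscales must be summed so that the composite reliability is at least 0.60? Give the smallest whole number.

2

k ≥ ρ*(1−ρ₁)/(ρ₁(1−ρ*)) = 0.60·0.48 / (0.52·0.40) = 1.385.
Smallest integer k = 2.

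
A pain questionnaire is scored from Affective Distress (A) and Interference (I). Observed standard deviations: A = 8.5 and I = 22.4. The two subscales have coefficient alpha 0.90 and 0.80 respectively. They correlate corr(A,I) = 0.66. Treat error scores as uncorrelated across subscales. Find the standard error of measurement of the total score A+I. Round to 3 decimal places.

10.372

Var(total) = 574.01 + 251.328 = 825.338.
True-score variance = 466.433 + 251.328 = 717.761, so reliability = 0.8697.
Error variance = 825.338 − 717.761 = 107.577; SEM = √107.577 = 10.372.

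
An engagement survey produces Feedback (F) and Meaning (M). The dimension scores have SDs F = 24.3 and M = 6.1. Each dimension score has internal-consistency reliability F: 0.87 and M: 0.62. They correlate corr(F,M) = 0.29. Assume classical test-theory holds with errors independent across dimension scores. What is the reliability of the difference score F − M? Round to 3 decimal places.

0.832

Var(F−M) = 24.3² + 6.1² − 2·24.3·6.1·0.29 = 627.7 − 85.9734 = 541.727.
Because errors are independent across components, Cov(Tᵢ,Tⱼ) = Cov(Xᵢ,Xⱼ); the off-diagonal part of the true-score variance is the same as above.
True-score variance = [24.3²·0.87 + 6.1²·0.62] − 85.9734 = 536.797 − 85.9734 = 450.823.
Reliability = 450.823 / 541.727 = 0.832.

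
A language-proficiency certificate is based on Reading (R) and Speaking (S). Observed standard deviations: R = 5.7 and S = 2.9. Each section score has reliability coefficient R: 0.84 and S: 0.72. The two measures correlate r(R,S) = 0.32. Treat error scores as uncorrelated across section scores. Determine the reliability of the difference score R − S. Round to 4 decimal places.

Var(R−S) = 5.7² + 2.9² − 2·5.7·2.9·0.32 = 40.9 − 10.5792 = 30.3208.
Under uncorrelated errors the observed covariances equal the true-score covariances, so only the own-variance terms attenuate.
True-score variance = [5.7²·0.84 + 2.9²·0.72] − 10.5792 = 33.3468 − 10.5792 = 22.7676.
Reliability = 22.7676 / 30.3208 = 0.7509.

0.7509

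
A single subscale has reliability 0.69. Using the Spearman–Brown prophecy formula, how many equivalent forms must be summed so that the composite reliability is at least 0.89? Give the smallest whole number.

4

k ≥ ρ*(1−ρ₁)/(ρ₁(1−ρ*)) = 0.89·0.31 / (0.69·0.11) = 3.635.
Smallest integer k = 4.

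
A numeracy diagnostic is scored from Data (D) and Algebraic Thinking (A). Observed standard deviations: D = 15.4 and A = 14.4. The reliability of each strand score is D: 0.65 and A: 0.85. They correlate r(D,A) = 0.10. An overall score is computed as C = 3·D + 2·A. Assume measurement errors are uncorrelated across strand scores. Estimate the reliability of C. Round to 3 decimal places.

Var(C) = 3²·15.4² + 2²·14.4² + 2·[6·15.4·14.4·0.10] = 2963.88 + 266.112 = 3229.99.
With uncorrelated errors the cross-covariances are all true-score covariance, so they carry over unchanged; only the diagonal terms shrink to ρᵢσᵢ².
True-score variance = [3²·15.4²·0.65 + 2²·14.4²·0.85] + 266.112 = 2092.41 + 266.112 = 2358.52.
Reliability = 2358.52 / 3229.99 = 0.730.

0.730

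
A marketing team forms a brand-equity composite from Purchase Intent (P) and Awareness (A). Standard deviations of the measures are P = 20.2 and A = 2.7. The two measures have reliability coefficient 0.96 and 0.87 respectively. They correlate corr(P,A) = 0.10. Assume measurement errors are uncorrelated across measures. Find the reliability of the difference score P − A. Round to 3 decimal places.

Var(P−A) = 20.2² + 2.7² − 2·20.2·2.7·0.10 = 415.33 − 10.908 = 404.422.
Under uncorrelated errors the observed covariances equal the true-score covariances, so only the own-variance terms attenuate.
True-score variance = [20.2²·0.96 + 2.7²·0.87] − 10.908 = 398.061 − 10.908 = 387.153.
Reliability = 387.153 / 404.422 = 0.957.

0.957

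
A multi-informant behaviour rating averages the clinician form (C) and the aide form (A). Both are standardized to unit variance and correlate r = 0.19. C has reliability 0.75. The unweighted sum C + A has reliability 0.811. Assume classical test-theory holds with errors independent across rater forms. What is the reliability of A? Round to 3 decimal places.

Var(C+A) = 2 + 2·0.19 = 2.380.
True-score variance = ρ_C + ρ_A + 2·0.19, so 0.811 = (0.75 + ρ_A + 0.38) / 2.380.
ρ_A = 0.811·2.380 − 0.75 − 0.38 = 0.800.

0.800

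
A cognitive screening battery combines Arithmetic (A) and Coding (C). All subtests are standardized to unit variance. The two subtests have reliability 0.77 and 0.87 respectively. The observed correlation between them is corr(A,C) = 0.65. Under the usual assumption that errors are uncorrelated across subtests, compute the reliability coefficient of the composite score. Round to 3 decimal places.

0.891

Var(A+C) = 2 + 2·[0.65] = 2 + 1.3 = 3.3.
Under uncorrelated errors the observed covariances equal the true-score covariances, so only the own-variance terms attenuate.
True-score variance = [0.77 + 0.87] + 1.3 = 1.64 + 1.3 = 2.94.
Reliability = 2.94 / 3.3 = 0.891.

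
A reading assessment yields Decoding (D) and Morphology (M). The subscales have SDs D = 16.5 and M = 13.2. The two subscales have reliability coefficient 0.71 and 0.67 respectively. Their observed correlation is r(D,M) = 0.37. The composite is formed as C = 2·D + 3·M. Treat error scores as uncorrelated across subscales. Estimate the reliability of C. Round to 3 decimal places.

Var(C) = 2²·16.5² + 3²·13.2² + 2·[6·16.5·13.2·0.37] = 2657.16 + 967.032 = 3624.19.
With uncorrelated errors the cross-covariances are all true-score covariance, so they carry over unchanged; only the diagonal terms shrink to ρᵢσᵢ².
True-score variance = [2²·16.5²·0.71 + 3²·13.2²·0.67] + 967.032 = 1823.86 + 967.032 = 2790.89.
Reliability = 2790.89 / 3624.19 = 0.770.

0.770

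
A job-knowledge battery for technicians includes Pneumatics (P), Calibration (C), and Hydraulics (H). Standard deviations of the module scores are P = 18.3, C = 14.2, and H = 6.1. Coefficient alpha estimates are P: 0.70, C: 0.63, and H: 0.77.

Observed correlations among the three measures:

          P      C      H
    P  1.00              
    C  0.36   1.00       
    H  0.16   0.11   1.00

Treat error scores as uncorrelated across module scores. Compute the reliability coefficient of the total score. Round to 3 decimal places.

Var(P+C+H) = 18.3² + 14.2² + 6.1² + 2·[18.3·14.2·0.36 + 18.3·6.1·0.16 + 14.2·6.1·0.11] = 573.74 + 241.877 = 815.617.
With uncorrelated errors the cross-covariances are all true-score covariance, so they carry over unchanged; only the diagonal terms shrink to ρᵢσᵢ².
True-score variance = [18.3²·0.70 + 14.2²·0.63 + 6.1²·0.77] + 241.877 = 390.108 + 241.877 = 631.985.
Reliability = 631.985 / 815.617 = 0.775.

0.775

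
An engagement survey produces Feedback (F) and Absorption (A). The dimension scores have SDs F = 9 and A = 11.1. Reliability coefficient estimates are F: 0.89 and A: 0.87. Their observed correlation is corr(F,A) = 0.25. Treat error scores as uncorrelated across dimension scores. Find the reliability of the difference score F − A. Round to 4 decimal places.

Var(F−A) = 9² + 11.1² − 2·9·11.1·0.25 = 204.21 − 49.95 = 154.26.
Under uncorrelated errors the observed covariances equal the true-score covariances, so only the own-variance terms attenuate.
True-score variance = [9²·0.89 + 11.1²·0.87] − 49.95 = 179.283 − 49.95 = 129.333.
Reliability = 129.333 / 154.26 = 0.8384.

0.8384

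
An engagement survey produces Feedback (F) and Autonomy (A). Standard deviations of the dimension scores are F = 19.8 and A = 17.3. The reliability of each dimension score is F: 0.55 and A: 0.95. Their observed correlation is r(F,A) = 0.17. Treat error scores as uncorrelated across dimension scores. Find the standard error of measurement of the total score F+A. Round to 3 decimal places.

Var(total) = 691.33 + 116.464 = 807.794.
True-score variance = 499.948 + 116.464 = 616.411, so reliability = 0.7631.
Error variance = 807.794 − 616.411 = 191.382; SEM = √191.382 = 13.834.

13.834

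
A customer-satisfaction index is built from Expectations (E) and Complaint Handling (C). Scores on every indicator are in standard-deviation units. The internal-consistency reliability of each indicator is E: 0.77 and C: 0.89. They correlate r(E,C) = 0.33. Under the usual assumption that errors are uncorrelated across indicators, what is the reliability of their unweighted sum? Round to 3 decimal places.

Var(E+C) = 2 + 2·[0.33] = 2 + 0.66 = 2.66.
Because errors are independent across components, Cov(Tᵢ,Tⱼ) = Cov(Xᵢ,Xⱼ); the off-diagonal part of the true-score variance is the same as above.
True-score variance = [0.77 + 0.89] + 0.66 = 1.66 + 0.66 = 2.32.
Reliability = 2.32 / 2.66 = 0.872.

0.872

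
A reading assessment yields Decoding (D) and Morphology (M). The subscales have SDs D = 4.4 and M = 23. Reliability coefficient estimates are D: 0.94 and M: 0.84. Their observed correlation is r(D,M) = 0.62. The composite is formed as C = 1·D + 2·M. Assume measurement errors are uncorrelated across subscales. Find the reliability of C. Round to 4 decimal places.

0.8576

Var(C) = 4.4² + 2²·23² + 2·[2·4.4·23·0.62] = 2135.36 + 250.976 = 2386.34.
With uncorrelated errors the cross-covariances are all true-score covariance, so they carry over unchanged; only the diagonal terms shrink to ρᵢσᵢ².
True-score variance = [4.4²·0.94 + 2²·23²·0.84] + 250.976 = 1795.64 + 250.976 = 2046.61.
Reliability = 2046.61 / 2386.34 = 0.8576.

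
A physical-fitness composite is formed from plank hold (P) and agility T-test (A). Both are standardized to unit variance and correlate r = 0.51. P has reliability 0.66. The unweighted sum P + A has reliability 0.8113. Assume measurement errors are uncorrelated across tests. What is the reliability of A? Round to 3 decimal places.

Var(P+A) = 2 + 2·0.51 = 3.020.
True-score variance = ρ_P + ρ_A + 2·0.51, so 0.8113 = (0.66 + ρ_A + 1.02) / 3.020.
ρ_A = 0.8113·3.020 − 0.66 − 1.02 = 0.770.

0.770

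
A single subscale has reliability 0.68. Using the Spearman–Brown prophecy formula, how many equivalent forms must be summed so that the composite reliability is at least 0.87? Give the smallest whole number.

4

k ≥ ρ*(1−ρ₁)/(ρ₁(1−ρ*)) = 0.87·0.32 / (0.68·0.13) = 3.149.
Smallest integer k = 4.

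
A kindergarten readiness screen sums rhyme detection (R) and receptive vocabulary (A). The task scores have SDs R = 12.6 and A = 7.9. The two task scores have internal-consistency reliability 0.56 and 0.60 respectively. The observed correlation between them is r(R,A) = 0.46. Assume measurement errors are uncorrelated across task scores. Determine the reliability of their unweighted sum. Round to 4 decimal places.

Var(R+A) = 12.6² + 7.9² + 2·[12.6·7.9·0.46] = 221.17 + 91.5768 = 312.747.
Because errors are independent across components, Cov(Tᵢ,Tⱼ) = Cov(Xᵢ,Xⱼ); the off-diagonal part of the true-score variance is the same as above.
True-score variance = [12.6²·0.56 + 7.9²·0.60] + 91.5768 = 126.352 + 91.5768 = 217.928.
Reliability = 217.928 / 312.747 = 0.6968.

0.6968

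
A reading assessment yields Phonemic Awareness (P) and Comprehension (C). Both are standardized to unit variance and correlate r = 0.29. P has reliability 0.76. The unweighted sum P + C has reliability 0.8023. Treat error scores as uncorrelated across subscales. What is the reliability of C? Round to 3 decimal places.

Var(P+C) = 2 + 2·0.29 = 2.580.
True-score variance = ρ_P + ρ_C + 2·0.29, so 0.8023 = (0.76 + ρ_C + 0.58) / 2.580.
ρ_C = 0.8023·2.580 − 0.76 − 0.58 = 0.730.

0.730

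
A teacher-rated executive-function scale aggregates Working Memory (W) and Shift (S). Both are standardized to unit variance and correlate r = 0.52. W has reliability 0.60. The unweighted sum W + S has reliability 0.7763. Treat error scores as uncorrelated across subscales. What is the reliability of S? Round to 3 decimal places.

0.720

Var(W+S) = 2 + 2·0.52 = 3.040.
True-score variance = ρ_W + ρ_S + 2·0.52, so 0.7763 = (0.60 + ρ_S + 1.04) / 3.040.
ρ_S = 0.7763·3.040 − 0.60 − 1.04 = 0.720.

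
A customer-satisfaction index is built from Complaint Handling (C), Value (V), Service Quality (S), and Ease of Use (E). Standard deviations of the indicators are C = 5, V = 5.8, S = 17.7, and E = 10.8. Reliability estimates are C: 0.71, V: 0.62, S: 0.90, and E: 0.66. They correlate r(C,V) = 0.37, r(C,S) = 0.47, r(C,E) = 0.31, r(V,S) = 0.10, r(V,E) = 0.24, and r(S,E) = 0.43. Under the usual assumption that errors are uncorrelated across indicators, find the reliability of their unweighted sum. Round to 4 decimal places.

Var(C+V+S+E) = 5² + 5.8² + 17.7² + 10.8² + 2·[5·5.8·0.37 + 5·17.7·0.47 + 5·10.8·0.31 + 5.8·17.7·0.10 + 5.8·10.8·0.24 + 17.7·10.8·0.43] = 488.57 + 353.127 = 841.697.
Under uncorrelated errors the observed covariances equal the true-score covariances, so only the own-variance terms attenuate.
True-score variance = [5²·0.71 + 5.8²·0.62 + 17.7²·0.90 + 10.8²·0.66] + 353.127 = 397.55 + 353.127 = 750.677.
Reliability = 750.677 / 841.697 = 0.8919.

0.8919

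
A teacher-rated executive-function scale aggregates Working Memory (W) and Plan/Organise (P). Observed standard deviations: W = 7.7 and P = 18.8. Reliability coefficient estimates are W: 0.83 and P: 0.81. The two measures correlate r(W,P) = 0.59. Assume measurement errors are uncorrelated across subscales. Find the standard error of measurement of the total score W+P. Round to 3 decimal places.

8.788

Var(total) = 412.73 + 170.817 = 583.547.
True-score variance = 335.497 + 170.817 = 506.314, so reliability = 0.8676.
Error variance = 583.547 − 506.314 = 77.2329; SEM = √77.2329 = 8.788.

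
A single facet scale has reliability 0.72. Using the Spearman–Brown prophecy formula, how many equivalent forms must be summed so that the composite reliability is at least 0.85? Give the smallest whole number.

k ≥ ρ*(1−ρ₁)/(ρ₁(1−ρ*)) = 0.85·0.28 / (0.72·0.15) = 2.204.
Smallest integer k = 3.

3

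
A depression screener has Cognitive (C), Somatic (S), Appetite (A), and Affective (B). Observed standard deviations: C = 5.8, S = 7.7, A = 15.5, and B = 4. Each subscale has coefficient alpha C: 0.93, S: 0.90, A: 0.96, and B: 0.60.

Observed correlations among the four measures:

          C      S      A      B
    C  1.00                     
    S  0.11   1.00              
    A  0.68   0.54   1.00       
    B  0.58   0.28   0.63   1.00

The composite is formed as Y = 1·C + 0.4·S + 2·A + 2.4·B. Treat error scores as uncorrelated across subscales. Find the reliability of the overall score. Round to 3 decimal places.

Var(Y) = 5.8² + 0.4²·7.7² + 2²·15.5² + 2.4²·4² + 2·[0.4·5.8·7.7·0.11 + 2·5.8·15.5·0.68 + 2.4·5.8·4·0.58 + 0.8·7.7·15.5·0.54 + 0.96·7.7·4·0.28 + 4.8·15.5·4·0.63] = 1096.29 + 807.699 = 1903.99.
Because errors are independent across components, Cov(Tᵢ,Tⱼ) = Cov(Xᵢ,Xⱼ); the off-diagonal part of the true-score variance is the same as above.
True-score variance = [5.8²·0.93 + 0.4²·7.7²·0.90 + 2²·15.5²·0.96 + 2.4²·4²·0.60] + 807.699 = 1017.68 + 807.699 = 1825.38.
Reliability = 1825.38 / 1903.99 = 0.959.

0.959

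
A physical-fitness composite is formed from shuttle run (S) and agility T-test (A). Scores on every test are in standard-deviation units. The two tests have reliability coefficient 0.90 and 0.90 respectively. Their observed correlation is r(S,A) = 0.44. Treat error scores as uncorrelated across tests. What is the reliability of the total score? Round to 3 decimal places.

Var(S+A) = 2 + 2·[0.44] = 2 + 0.88 = 2.88.
Under uncorrelated errors the observed covariances equal the true-score covariances, so only the own-variance terms attenuate.
True-score variance = [0.90 + 0.90] + 0.88 = 1.8 + 0.88 = 2.68.
Reliability = 2.68 / 2.88 = 0.931.

0.931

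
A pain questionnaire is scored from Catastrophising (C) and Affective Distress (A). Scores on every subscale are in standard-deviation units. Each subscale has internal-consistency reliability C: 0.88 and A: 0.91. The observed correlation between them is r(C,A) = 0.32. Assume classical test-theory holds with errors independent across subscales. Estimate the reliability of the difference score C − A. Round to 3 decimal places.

Var(C−A) = 1 + 1 − 2·0.32 = 2 − 0.64 = 1.36.
Because errors are independent across components, Cov(Tᵢ,Tⱼ) = Cov(Xᵢ,Xⱼ); the off-diagonal part of the true-score variance is the same as above.
True-score variance = [0.88 + 0.91] − 0.64 = 1.79 − 0.64 = 1.15.
Reliability = 1.15 / 1.36 = 0.846.

0.846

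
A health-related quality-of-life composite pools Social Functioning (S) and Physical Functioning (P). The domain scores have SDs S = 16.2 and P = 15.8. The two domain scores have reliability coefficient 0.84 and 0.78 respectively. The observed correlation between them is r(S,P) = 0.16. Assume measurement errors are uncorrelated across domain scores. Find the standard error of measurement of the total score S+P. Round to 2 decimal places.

Var(total) = 512.08 + 81.9072 = 593.987.
True-score variance = 415.169 + 81.9072 = 497.076, so reliability = 0.8368.
Error variance = 593.987 − 497.076 = 96.9112; SEM = √96.9112 = 9.84.

9.84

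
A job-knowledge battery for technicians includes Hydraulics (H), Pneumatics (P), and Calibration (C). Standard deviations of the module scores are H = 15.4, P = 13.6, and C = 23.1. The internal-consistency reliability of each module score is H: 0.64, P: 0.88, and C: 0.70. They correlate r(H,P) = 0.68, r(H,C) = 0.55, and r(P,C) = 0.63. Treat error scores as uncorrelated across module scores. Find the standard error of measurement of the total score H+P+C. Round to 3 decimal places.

Var(total) = 955.73 + 1071.99 = 2027.72.
True-score variance = 688.074 + 1071.99 = 1760.07, so reliability = 0.8680.
Error variance = 2027.72 − 1760.07 = 267.656; SEM = √267.656 = 16.360.

16.360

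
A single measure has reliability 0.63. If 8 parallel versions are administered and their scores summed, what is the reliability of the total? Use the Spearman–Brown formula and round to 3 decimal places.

0.932

ρ_k = kρ / (1 + (k−1)ρ) = 8·0.63 / (1 + 7·0.63) = 5.040 / 5.410 = 0.932.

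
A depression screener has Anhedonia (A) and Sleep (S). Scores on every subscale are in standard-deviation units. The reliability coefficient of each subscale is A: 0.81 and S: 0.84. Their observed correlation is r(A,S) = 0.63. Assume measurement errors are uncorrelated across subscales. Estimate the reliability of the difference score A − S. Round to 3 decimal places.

0.527

Var(A−S) = 1 + 1 − 2·0.63 = 2 − 1.26 = 0.74.
With uncorrelated errors the cross-covariances are all true-score covariance, so they carry over unchanged; only the diagonal terms shrink to ρᵢσᵢ².
True-score variance = [0.81 + 0.84] − 1.26 = 1.65 − 1.26 = 0.39.
Reliability = 0.39 / 0.74 = 0.527.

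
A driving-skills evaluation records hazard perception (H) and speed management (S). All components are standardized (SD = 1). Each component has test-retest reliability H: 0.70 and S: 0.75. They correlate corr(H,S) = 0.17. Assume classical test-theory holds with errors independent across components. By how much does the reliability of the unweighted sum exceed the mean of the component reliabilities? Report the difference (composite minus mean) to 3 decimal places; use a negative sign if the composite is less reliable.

0.040

Var(sum) = 2 + 0.34 = 2.34; true-score variance = 1.45 + 0.34 = 1.79; composite reliability = 0.7650.
Mean component reliability = 0.7250.
Difference = 0.7650 − 0.7250 = 0.040.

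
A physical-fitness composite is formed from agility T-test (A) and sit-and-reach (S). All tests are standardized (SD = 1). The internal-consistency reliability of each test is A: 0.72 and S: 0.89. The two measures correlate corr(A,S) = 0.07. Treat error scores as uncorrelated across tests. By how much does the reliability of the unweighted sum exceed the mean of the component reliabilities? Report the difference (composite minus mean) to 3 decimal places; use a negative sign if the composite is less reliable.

0.013

Var(sum) = 2 + 0.14 = 2.14; true-score variance = 1.61 + 0.14 = 1.75; composite reliability = 0.8178.
Mean component reliability = 0.8050.
Difference = 0.8178 − 0.8050 = 0.013.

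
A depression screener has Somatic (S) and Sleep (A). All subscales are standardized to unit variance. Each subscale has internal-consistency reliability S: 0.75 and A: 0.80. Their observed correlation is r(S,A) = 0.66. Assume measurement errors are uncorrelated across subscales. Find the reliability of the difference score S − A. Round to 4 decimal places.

0.3382

Var(S−A) = 1 + 1 − 2·0.66 = 2 − 1.32 = 0.68.
Because errors are independent across components, Cov(Tᵢ,Tⱼ) = Cov(Xᵢ,Xⱼ); the off-diagonal part of the true-score variance is the same as above.
True-score variance = [0.75 + 0.80] − 1.32 = 1.55 − 1.32 = 0.23.
Reliability = 0.23 / 0.68 = 0.3382.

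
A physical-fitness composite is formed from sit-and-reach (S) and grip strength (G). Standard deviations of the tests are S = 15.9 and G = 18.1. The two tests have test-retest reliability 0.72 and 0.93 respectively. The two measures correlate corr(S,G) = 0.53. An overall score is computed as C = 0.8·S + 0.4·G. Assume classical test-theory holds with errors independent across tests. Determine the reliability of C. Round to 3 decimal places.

Var(C) = 0.8²·15.9² + 0.4²·18.1² + 2·[0.32·15.9·18.1·0.53] = 214.216 + 97.6184 = 311.834.
With uncorrelated errors the cross-covariances are all true-score covariance, so they carry over unchanged; only the diagonal terms shrink to ρᵢσᵢ².
True-score variance = [0.8²·15.9²·0.72 + 0.4²·18.1²·0.93] + 97.6184 = 165.243 + 97.6184 = 262.862.
Reliability = 262.862 / 311.834 = 0.843.

0.843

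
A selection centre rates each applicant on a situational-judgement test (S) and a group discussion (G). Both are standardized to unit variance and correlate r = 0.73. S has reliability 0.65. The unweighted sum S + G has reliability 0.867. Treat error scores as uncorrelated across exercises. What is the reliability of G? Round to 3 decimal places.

Var(S+G) = 2 + 2·0.73 = 3.460.
True-score variance = ρ_S + ρ_G + 2·0.73, so 0.867 = (0.65 + ρ_G + 1.46) / 3.460.
ρ_G = 0.867·3.460 − 0.65 − 1.46 = 0.890.

0.890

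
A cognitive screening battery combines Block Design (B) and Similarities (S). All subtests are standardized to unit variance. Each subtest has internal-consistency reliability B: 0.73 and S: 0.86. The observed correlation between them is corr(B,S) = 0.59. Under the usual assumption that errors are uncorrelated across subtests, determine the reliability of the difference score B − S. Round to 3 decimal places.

Var(B−S) = 1 + 1 − 2·0.59 = 2 − 1.18 = 0.82.
Because errors are independent across components, Cov(Tᵢ,Tⱼ) = Cov(Xᵢ,Xⱼ); the off-diagonal part of the true-score variance is the same as above.
True-score variance = [0.73 + 0.86] − 1.18 = 1.59 − 1.18 = 0.41.
Reliability = 0.41 / 0.82 = 0.500.

0.500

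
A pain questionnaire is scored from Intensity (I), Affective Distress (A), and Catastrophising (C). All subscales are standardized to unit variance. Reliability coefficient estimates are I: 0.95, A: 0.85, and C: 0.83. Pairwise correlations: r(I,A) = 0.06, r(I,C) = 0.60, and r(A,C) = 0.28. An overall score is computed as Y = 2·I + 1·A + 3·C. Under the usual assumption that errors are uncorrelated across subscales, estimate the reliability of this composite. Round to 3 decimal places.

Var(Y) = 2² + 1 + 3² + 2·[2·0.06 + 6·0.60 + 3·0.28] = 14 + 9.12 = 23.12.
With uncorrelated errors the cross-covariances are all true-score covariance, so they carry over unchanged; only the diagonal terms shrink to ρᵢσᵢ².
True-score variance = [2²·0.95 + 0.85 + 3²·0.83] + 9.12 = 12.12 + 9.12 = 21.24.
Reliability = 21.24 / 23.12 = 0.919.

0.919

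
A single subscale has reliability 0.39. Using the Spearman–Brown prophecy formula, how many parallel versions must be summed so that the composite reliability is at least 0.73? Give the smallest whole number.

k ≥ ρ*(1−ρ₁)/(ρ₁(1−ρ*)) = 0.73·0.61 / (0.39·0.27) = 4.229.
Smallest integer k = 5.

5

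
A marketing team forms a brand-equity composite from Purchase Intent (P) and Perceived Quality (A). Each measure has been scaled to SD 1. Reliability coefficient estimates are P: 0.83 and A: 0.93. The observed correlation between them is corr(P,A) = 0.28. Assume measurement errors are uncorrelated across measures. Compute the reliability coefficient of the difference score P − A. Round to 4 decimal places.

Var(P−A) = 1 + 1 − 2·0.28 = 2 − 0.56 = 1.44.
With uncorrelated errors the cross-covariances are all true-score covariance, so they carry over unchanged; only the diagonal terms shrink to ρᵢσᵢ².
True-score variance = [0.83 + 0.93] − 0.56 = 1.76 − 0.56 = 1.2.
Reliability = 1.2 / 1.44 = 0.8333.

0.8333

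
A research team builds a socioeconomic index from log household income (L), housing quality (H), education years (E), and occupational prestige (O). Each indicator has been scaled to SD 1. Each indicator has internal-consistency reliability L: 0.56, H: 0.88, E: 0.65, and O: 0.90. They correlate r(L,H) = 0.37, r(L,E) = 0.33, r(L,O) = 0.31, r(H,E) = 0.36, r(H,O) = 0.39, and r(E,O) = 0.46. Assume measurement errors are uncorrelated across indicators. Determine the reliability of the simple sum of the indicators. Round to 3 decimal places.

0.880

Var(L+H+E+O) = 4 + 2·[0.37 + 0.33 + 0.31 + 0.36 + 0.39 + 0.46] = 4 + 4.44 = 8.44.
Under uncorrelated errors the observed covariances equal the true-score covariances, so only the own-variance terms attenuate.
True-score variance = [0.56 + 0.88 + 0.65 + 0.90] + 4.44 = 2.99 + 4.44 = 7.43.
Reliability = 7.43 / 8.44 = 0.880.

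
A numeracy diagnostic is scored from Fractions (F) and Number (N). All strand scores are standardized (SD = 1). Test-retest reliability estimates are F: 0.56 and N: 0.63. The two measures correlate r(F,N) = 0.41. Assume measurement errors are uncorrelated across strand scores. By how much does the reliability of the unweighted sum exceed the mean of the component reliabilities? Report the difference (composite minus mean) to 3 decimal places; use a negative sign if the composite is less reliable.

Var(sum) = 2 + 0.82 = 2.82; true-score variance = 1.19 + 0.82 = 2.01; composite reliability = 0.7128.
Mean component reliability = 0.5950.
Difference = 0.7128 − 0.5950 = 0.118.

0.118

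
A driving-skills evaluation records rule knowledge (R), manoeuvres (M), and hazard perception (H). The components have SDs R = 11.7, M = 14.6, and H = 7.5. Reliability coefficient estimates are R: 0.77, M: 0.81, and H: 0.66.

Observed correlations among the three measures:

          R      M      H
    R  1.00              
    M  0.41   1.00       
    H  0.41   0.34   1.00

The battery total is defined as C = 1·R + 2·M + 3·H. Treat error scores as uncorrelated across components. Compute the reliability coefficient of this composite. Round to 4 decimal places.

0.8501

Var(C) = 11.7² + 2²·14.6² + 3²·7.5² + 2·[2·11.7·14.6·0.41 + 3·11.7·7.5·0.41 + 6·14.6·7.5·0.34] = 1495.78 + 942.77 = 2438.55.
With uncorrelated errors the cross-covariances are all true-score covariance, so they carry over unchanged; only the diagonal terms shrink to ρᵢσᵢ².
True-score variance = [11.7²·0.77 + 2²·14.6²·0.81 + 3²·7.5²·0.66] + 942.77 = 1130.17 + 942.77 = 2072.94.
Reliability = 2072.94 / 2438.55 = 0.8501.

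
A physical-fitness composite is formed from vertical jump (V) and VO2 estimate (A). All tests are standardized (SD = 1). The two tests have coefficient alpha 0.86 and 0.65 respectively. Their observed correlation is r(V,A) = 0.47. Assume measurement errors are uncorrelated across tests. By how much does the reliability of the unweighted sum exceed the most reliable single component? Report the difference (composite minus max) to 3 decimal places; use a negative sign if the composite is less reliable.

-0.027

Var(sum) = 2 + 0.94 = 2.94; true-score variance = 1.51 + 0.94 = 2.45; composite reliability = 0.8333.
Max component reliability = 0.8600.
Difference = 0.8333 − 0.8600 = -0.027.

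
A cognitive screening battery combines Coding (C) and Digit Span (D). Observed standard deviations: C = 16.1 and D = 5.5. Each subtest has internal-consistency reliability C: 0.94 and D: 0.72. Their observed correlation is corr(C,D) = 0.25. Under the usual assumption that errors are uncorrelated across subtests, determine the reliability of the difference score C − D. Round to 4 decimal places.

0.9020

Var(C−D) = 16.1² + 5.5² − 2·16.1·5.5·0.25 = 289.46 − 44.275 = 245.185.
Because errors are independent across components, Cov(Tᵢ,Tⱼ) = Cov(Xᵢ,Xⱼ); the off-diagonal part of the true-score variance is the same as above.
True-score variance = [16.1²·0.94 + 5.5²·0.72] − 44.275 = 265.437 − 44.275 = 221.162.
Reliability = 221.162 / 245.185 = 0.9020.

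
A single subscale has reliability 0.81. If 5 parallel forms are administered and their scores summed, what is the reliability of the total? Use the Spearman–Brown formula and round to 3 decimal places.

0.955

ρ_k = kρ / (1 + (k−1)ρ) = 5·0.81 / (1 + 4·0.81) = 4.050 / 4.240 = 0.955.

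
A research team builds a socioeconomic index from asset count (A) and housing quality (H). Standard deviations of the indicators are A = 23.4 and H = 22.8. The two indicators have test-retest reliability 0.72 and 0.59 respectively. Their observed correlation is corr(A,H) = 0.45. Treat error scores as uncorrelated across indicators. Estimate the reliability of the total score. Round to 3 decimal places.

0.763

Var(A+H) = 23.4² + 22.8² + 2·[23.4·22.8·0.45] = 1067.4 + 480.168 = 1547.57.
Because errors are independent across components, Cov(Tᵢ,Tⱼ) = Cov(Xᵢ,Xⱼ); the off-diagonal part of the true-score variance is the same as above.
True-score variance = [23.4²·0.72 + 22.8²·0.59] + 480.168 = 700.949 + 480.168 = 1181.12.
Reliability = 1181.12 / 1547.57 = 0.763.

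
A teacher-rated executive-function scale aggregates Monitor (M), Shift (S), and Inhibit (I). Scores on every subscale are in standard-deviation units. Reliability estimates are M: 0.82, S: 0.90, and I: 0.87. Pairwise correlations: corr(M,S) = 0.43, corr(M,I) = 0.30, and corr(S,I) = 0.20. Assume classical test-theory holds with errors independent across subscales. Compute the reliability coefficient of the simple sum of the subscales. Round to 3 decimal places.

0.916

Var(M+S+I) = 3 + 2·[0.43 + 0.30 + 0.20] = 3 + 1.86 = 4.86.
Because errors are independent across components, Cov(Tᵢ,Tⱼ) = Cov(Xᵢ,Xⱼ); the off-diagonal part of the true-score variance is the same as above.
True-score variance = [0.82 + 0.90 + 0.87] + 1.86 = 2.59 + 1.86 = 4.45.
Reliability = 4.45 / 4.86 = 0.916.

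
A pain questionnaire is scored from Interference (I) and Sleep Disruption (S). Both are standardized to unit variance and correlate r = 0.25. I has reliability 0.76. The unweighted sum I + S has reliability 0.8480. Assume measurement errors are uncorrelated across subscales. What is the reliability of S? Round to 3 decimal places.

Var(I+S) = 2 + 2·0.25 = 2.500.
True-score variance = ρ_I + ρ_S + 2·0.25, so 0.8480 = (0.76 + ρ_S + 0.50) / 2.500.
ρ_S = 0.8480·2.500 − 0.76 − 0.50 = 0.860.

0.860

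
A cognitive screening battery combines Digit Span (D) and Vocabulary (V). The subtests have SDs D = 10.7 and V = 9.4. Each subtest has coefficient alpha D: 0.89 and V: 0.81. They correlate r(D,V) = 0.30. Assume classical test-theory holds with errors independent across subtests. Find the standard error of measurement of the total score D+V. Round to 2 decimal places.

5.42

Var(total) = 202.85 + 60.348 = 263.198.
True-score variance = 173.468 + 60.348 = 233.816, so reliability = 0.8884.
Error variance = 263.198 − 233.816 = 29.3823; SEM = √29.3823 = 5.42.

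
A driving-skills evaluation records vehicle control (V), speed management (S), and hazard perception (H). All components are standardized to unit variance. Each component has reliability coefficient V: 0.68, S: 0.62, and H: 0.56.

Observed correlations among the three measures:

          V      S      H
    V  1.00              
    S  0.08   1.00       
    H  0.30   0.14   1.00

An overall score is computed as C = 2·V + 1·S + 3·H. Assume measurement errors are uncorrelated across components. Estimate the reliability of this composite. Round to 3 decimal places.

Var(C) = 2² + 1 + 3² + 2·[2·0.08 + 6·0.30 + 3·0.14] = 14 + 4.76 = 18.76.
Because errors are independent across components, Cov(Tᵢ,Tⱼ) = Cov(Xᵢ,Xⱼ); the off-diagonal part of the true-score variance is the same as above.
True-score variance = [2²·0.68 + 0.62 + 3²·0.56] + 4.76 = 8.38 + 4.76 = 13.14.
Reliability = 13.14 / 18.76 = 0.700.

0.700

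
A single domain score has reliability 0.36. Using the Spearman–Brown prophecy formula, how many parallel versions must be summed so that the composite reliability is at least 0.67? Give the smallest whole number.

4

k ≥ ρ*(1−ρ₁)/(ρ₁(1−ρ*)) = 0.67·0.64 / (0.36·0.33) = 3.609.
Smallest integer k = 4.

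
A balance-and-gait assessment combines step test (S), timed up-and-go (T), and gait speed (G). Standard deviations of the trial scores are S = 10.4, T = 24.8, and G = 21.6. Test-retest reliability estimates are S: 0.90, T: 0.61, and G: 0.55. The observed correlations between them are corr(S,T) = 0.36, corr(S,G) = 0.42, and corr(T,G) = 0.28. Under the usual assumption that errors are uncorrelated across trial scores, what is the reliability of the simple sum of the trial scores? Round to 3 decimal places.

Var(S+T+G) = 10.4² + 24.8² + 21.6² + 2·[10.4·24.8·0.36 + 10.4·21.6·0.42 + 24.8·21.6·0.28] = 1189.76 + 674.381 = 1864.14.
Under uncorrelated errors the observed covariances equal the true-score covariances, so only the own-variance terms attenuate.
True-score variance = [10.4²·0.90 + 24.8²·0.61 + 21.6²·0.55] + 674.381 = 729.126 + 674.381 = 1403.51.
Reliability = 1403.51 / 1864.14 = 0.753.

0.753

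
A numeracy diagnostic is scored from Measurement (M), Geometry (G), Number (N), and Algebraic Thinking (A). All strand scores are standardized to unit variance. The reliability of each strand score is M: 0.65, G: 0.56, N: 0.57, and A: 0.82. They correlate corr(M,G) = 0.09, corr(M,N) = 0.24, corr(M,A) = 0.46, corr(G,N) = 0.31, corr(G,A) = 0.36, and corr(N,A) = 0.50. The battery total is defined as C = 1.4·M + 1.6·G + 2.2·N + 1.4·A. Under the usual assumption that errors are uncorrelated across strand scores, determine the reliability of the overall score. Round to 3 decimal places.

Var(C) = 1.4² + 1.6² + 2.2² + 1.4² + 2·[2.24·0.09 + 3.08·0.24 + 1.96·0.46 + 3.52·0.31 + 2.24·0.36 + 3.08·0.50] = 11.32 + 10.56 = 21.88.
With uncorrelated errors the cross-covariances are all true-score covariance, so they carry over unchanged; only the diagonal terms shrink to ρᵢσᵢ².
True-score variance = [1.4²·0.65 + 1.6²·0.56 + 2.2²·0.57 + 1.4²·0.82] + 10.56 = 7.0736 + 10.56 = 17.6336.
Reliability = 17.6336 / 21.88 = 0.806.

0.806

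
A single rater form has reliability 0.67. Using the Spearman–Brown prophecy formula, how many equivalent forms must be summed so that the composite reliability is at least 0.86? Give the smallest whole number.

k ≥ ρ*(1−ρ₁)/(ρ₁(1−ρ*)) = 0.86·0.33 / (0.67·0.14) = 3.026.
Smallest integer k = 4.

4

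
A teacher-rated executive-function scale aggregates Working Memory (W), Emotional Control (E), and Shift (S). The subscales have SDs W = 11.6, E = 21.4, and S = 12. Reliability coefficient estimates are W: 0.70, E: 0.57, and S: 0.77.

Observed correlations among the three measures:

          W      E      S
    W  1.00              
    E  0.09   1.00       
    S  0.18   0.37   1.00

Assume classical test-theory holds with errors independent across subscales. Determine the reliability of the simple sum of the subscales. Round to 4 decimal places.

0.7352

Var(W+E+S) = 11.6² + 21.4² + 12² + 2·[11.6·21.4·0.09 + 11.6·12·0.18 + 21.4·12·0.37] = 736.52 + 284.827 = 1021.35.
Because errors are independent across components, Cov(Tᵢ,Tⱼ) = Cov(Xᵢ,Xⱼ); the off-diagonal part of the true-score variance is the same as above.
True-score variance = [11.6²·0.70 + 21.4²·0.57 + 12²·0.77] + 284.827 = 466.109 + 284.827 = 750.936.
Reliability = 750.936 / 1021.35 = 0.7352.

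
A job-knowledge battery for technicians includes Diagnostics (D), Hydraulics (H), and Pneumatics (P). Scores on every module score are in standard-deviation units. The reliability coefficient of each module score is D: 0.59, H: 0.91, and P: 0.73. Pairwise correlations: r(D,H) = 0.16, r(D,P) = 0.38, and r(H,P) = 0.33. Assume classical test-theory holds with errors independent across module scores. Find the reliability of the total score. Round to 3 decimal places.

0.838

Var(D+H+P) = 3 + 2·[0.16 + 0.38 + 0.33] = 3 + 1.74 = 4.74.
Because errors are independent across components, Cov(Tᵢ,Tⱼ) = Cov(Xᵢ,Xⱼ); the off-diagonal part of the true-score variance is the same as above.
True-score variance = [0.59 + 0.91 + 0.73] + 1.74 = 2.23 + 1.74 = 3.97.
Reliability = 3.97 / 4.74 = 0.838.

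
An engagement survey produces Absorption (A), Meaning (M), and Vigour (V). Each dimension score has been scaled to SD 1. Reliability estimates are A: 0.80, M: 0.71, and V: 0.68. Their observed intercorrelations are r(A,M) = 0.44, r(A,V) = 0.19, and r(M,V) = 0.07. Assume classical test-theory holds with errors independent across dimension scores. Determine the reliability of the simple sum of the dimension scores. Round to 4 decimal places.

0.8159

Var(A+M+V) = 3 + 2·[0.44 + 0.19 + 0.07] = 3 + 1.4 = 4.4.
Because errors are independent across components, Cov(Tᵢ,Tⱼ) = Cov(Xᵢ,Xⱼ); the off-diagonal part of the true-score variance is the same as above.
True-score variance = [0.80 + 0.71 + 0.68] + 1.4 = 2.19 + 1.4 = 3.59.
Reliability = 3.59 / 4.4 = 0.8159.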